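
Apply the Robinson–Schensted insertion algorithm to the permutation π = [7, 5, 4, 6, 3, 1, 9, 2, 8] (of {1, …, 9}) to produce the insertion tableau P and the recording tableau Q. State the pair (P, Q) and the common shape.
P = [1, 2, 8] / [3, 6, 9] / [4] / [5] / [7];  Q = [1, 4, 7] / [2, 8, 9] / [3] / [5] / [6];  common shape = (3, 3, 1, 1, 1)

Row-insert the values π_1, π_2, … into P one at a time, bumping the leftmost entry strictly greater than the inserted value down to the next row. The recording tableau Q records, in position (i, j), the step at which that cell was added to P.
  Insert 7 (step 1): P = [7];  Q = [1]
  Insert 5 (step 2): P = [5] / [7];  Q = [1] / [2]
  Insert 4 (step 3): P = [4] / [5] / [7];  Q = [1] / [2] / [3]
  Insert 6 (step 4): P = [4, 6] / [5] / [7];  Q = [1, 4] / [2] / [3]
  Insert 3 (step 5): P = [3, 6] / [4] / [5] / [7];  Q = [1, 4] / [2] / [3] / [5]
  Insert 1 (step 6): P = [1, 6] / [3] / [4] / [5] / [7];  Q = [1, 4] / [2] / [3] / [5] / [6]
  Insert 9 (step 7): P = [1, 6, 9] / [3] / [4] / [5] / [7];  Q = [1, 4, 7] / [2] / [3] / [5] / [6]
  Insert 2 (step 8): P = [1, 2, 9] / [3, 6] / [4] / [5] / [7];  Q = [1, 4, 7] / [2, 8] / [3] / [5] / [6]
  Insert 8 (step 9): P = [1, 2, 8] / [3, 6, 9] / [4] / [5] / [7];  Q = [1, 4, 7] / [2, 8, 9] / [3] / [5] / [6]
Final shape: (3, 3, 1, 1, 1).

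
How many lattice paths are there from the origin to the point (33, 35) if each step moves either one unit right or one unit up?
Number of paths = 27640097433090845976

A monotone lattice path from (0, 0) to (33, 35) consists of 33 east steps and 35 north steps in some order, so it is determined by which 33 of the 68 steps are east. The count is C(68, 33) = 27640097433090845976.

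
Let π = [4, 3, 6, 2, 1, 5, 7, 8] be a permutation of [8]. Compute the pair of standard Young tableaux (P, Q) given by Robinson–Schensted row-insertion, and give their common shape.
P = [1, 5, 7, 8] / [2, 6] / [3] / [4];  Q = [1, 3, 7, 8] / [2, 6] / [4] / [5];  common shape = (4, 2, 1, 1)

Row-insert the values π_1, π_2, … into P one at a time, bumping the leftmost entry strictly greater than the inserted value down to the next row. The recording tableau Q records, in position (i, j), the step at which that cell was added to P.
  Insert 4 (step 1): P = [4];  Q = [1]
  Insert 3 (step 2): P = [3] / [4];  Q = [1] / [2]
  Insert 6 (step 3): P = [3, 6] / [4];  Q = [1, 3] / [2]
  Insert 2 (step 4): P = [2, 6] / [3] / [4];  Q = [1, 3] / [2] / [4]
  Insert 1 (step 5): P = [1, 6] / [2] / [3] / [4];  Q = [1, 3] / [2] / [4] / [5]
  Insert 5 (step 6): P = [1, 5] / [2, 6] / [3] / [4];  Q = [1, 3] / [2, 6] / [4] / [5]
  Insert 7 (step 7): P = [1, 5, 7] / [2, 6] / [3] / [4];  Q = [1, 3, 7] / [2, 6] / [4] / [5]
  Insert 8 (step 8): P = [1, 5, 7, 8] / [2, 6] / [3] / [4];  Q = [1, 3, 7, 8] / [2, 6] / [4] / [5]
Final shape: (4, 2, 1, 1).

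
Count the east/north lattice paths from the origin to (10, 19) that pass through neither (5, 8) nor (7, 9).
Number of paths = 12240800

Inclusion–exclusion. Total paths: C(29, 10) = 20030010. Through P₁: C(13, 5)·C(16, 5) = 5621616. Through P₂: C(16, 7)·C(13, 3) = 3271840. Since P₁ is strictly southwest of P₂, a monotone path through both must visit P₁ then P₂; paths through both = C(13, 5)·C(3, 2)·C(13, 3) = 1104246. Avoid both = 20030010 − 5621616 − 3271840 + 1104246 = 12240800.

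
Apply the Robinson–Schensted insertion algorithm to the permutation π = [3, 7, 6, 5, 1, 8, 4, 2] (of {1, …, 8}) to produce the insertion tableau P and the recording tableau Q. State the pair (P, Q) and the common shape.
P = [1, 2, 8] / [3, 4] / [5] / [6] / [7];  Q = [1, 2, 6] / [3, 7] / [4] / [5] / [8];  common shape = (3, 2, 1, 1, 1)

Row-insert the values π_1, π_2, … into P one at a time, bumping the leftmost entry strictly greater than the inserted value down to the next row. The recording tableau Q records, in position (i, j), the step at which that cell was added to P.
  Insert 3 (step 1): P = [3];  Q = [1]
  Insert 7 (step 2): P = [3, 7];  Q = [1, 2]
  Insert 6 (step 3): P = [3, 6] / [7];  Q = [1, 2] / [3]
  Insert 5 (step 4): P = [3, 5] / [6] / [7];  Q = [1, 2] / [3] / [4]
  Insert 1 (step 5): P = [1, 5] / [3] / [6] / [7];  Q = [1, 2] / [3] / [4] / [5]
  Insert 8 (step 6): P = [1, 5, 8] / [3] / [6] / [7];  Q = [1, 2, 6] / [3] / [4] / [5]
  Insert 4 (step 7): P = [1, 4, 8] / [3, 5] / [6] / [7];  Q = [1, 2, 6] / [3, 7] / [4] / [5]
  Insert 2 (step 8): P = [1, 2, 8] / [3, 4] / [5] / [6] / [7];  Q = [1, 2, 6] / [3, 7] / [4] / [5] / [8]
Final shape: (3, 2, 1, 1, 1).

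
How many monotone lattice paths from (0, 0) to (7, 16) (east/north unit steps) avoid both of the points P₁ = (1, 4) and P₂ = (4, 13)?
Number of paths = 126737

Inclusion–exclusion. Total paths: C(23, 7) = 245157. Through P₁: C(5, 1)·C(18, 6) = 92820. Through P₂: C(17, 4)·C(6, 3) = 47600. Since P₁ is strictly southwest of P₂, a monotone path through both must visit P₁ then P₂; paths through both = C(5, 1)·C(12, 3)·C(6, 3) = 22000. Avoid both = 245157 − 92820 − 47600 + 22000 = 126737.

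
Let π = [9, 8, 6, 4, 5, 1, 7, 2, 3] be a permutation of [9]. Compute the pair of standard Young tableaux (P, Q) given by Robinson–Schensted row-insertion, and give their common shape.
P = [1, 2, 3] / [4, 5, 7] / [6] / [8] / [9];  Q = [1, 5, 7] / [2, 8, 9] / [3] / [4] / [6];  common shape = (3, 3, 1, 1, 1)

Row-insert the values π_1, π_2, … into P one at a time, bumping the leftmost entry strictly greater than the inserted value down to the next row. The recording tableau Q records, in position (i, j), the step at which that cell was added to P.
  Insert 9 (step 1): P = [9];  Q = [1]
  Insert 8 (step 2): P = [8] / [9];  Q = [1] / [2]
  Insert 6 (step 3): P = [6] / [8] / [9];  Q = [1] / [2] / [3]
  Insert 4 (step 4): P = [4] / [6] / [8] / [9];  Q = [1] / [2] / [3] / [4]
  Insert 5 (step 5): P = [4, 5] / [6] / [8] / [9];  Q = [1, 5] / [2] / [3] / [4]
  Insert 1 (step 6): P = [1, 5] / [4] / [6] / [8] / [9];  Q = [1, 5] / [2] / [3] / [4] / [6]
  Insert 7 (step 7): P = [1, 5, 7] / [4] / [6] / [8] / [9];  Q = [1, 5, 7] / [2] / [3] / [4] / [6]
  Insert 2 (step 8): P = [1, 2, 7] / [4, 5] / [6] / [8] / [9];  Q = [1, 5, 7] / [2, 8] / [3] / [4] / [6]
  Insert 3 (step 9): P = [1, 2, 3] / [4, 5, 7] / [6] / [8] / [9];  Q = [1, 5, 7] / [2, 8, 9] / [3] / [4] / [6]
Final shape: (3, 3, 1, 1, 1).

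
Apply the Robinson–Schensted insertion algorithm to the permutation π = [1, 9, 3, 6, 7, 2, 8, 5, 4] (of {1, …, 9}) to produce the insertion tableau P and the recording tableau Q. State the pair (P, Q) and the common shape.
P = [1, 2, 4, 7, 8] / [3, 5] / [6] / [9];  Q = [1, 2, 4, 5, 7] / [3, 8] / [6] / [9];  common shape = (5, 2, 1, 1)

Row-insert the values π_1, π_2, … into P one at a time, bumping the leftmost entry strictly greater than the inserted value down to the next row. The recording tableau Q records, in position (i, j), the step at which that cell was added to P.
  Insert 1 (step 1): P = [1];  Q = [1]
  Insert 9 (step 2): P = [1, 9];  Q = [1, 2]
  Insert 3 (step 3): P = [1, 3] / [9];  Q = [1, 2] / [3]
  Insert 6 (step 4): P = [1, 3, 6] / [9];  Q = [1, 2, 4] / [3]
  Insert 7 (step 5): P = [1, 3, 6, 7] / [9];  Q = [1, 2, 4, 5] / [3]
  Insert 2 (step 6): P = [1, 2, 6, 7] / [3] / [9];  Q = [1, 2, 4, 5] / [3] / [6]
  Insert 8 (step 7): P = [1, 2, 6, 7, 8] / [3] / [9];  Q = [1, 2, 4, 5, 7] / [3] / [6]
  Insert 5 (step 8): P = [1, 2, 5, 7, 8] / [3, 6] / [9];  Q = [1, 2, 4, 5, 7] / [3, 8] / [6]
  Insert 4 (step 9): P = [1, 2, 4, 7, 8] / [3, 5] / [6] / [9];  Q = [1, 2, 4, 5, 7] / [3, 8] / [6] / [9]
Final shape: (5, 2, 1, 1).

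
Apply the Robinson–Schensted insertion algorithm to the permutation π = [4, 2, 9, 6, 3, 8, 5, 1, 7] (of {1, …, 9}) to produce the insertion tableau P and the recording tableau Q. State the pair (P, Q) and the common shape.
P = [1, 3, 5, 7] / [2, 6, 8] / [4] / [9];  Q = [1, 3, 6, 9] / [2, 4, 7] / [5] / [8];  common shape = (4, 3, 1, 1)

Row-insert the values π_1, π_2, … into P one at a time, bumping the leftmost entry strictly greater than the inserted value down to the next row. The recording tableau Q records, in position (i, j), the step at which that cell was added to P.
  Insert 4 (step 1): P = [4];  Q = [1]
  Insert 2 (step 2): P = [2] / [4];  Q = [1] / [2]
  Insert 9 (step 3): P = [2, 9] / [4];  Q = [1, 3] / [2]
  Insert 6 (step 4): P = [2, 6] / [4, 9];  Q = [1, 3] / [2, 4]
  Insert 3 (step 5): P = [2, 3] / [4, 6] / [9];  Q = [1, 3] / [2, 4] / [5]
  Insert 8 (step 6): P = [2, 3, 8] / [4, 6] / [9];  Q = [1, 3, 6] / [2, 4] / [5]
  Insert 5 (step 7): P = [2, 3, 5] / [4, 6, 8] / [9];  Q = [1, 3, 6] / [2, 4, 7] / [5]
  Insert 1 (step 8): P = [1, 3, 5] / [2, 6, 8] / [4] / [9];  Q = [1, 3, 6] / [2, 4, 7] / [5] / [8]
  Insert 7 (step 9): P = [1, 3, 5, 7] / [2, 6, 8] / [4] / [9];  Q = [1, 3, 6, 9] / [2, 4, 7] / [5] / [8]
Final shape: (4, 3, 1, 1).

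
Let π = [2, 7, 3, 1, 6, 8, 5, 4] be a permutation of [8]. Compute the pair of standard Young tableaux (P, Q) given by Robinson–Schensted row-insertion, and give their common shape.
P = [1, 3, 4, 8] / [2, 5] / [6] / [7];  Q = [1, 2, 5, 6] / [3, 7] / [4] / [8];  common shape = (4, 2, 1, 1)

Row-insert the values π_1, π_2, … into P one at a time, bumping the leftmost entry strictly greater than the inserted value down to the next row. The recording tableau Q records, in position (i, j), the step at which that cell was added to P.
  Insert 2 (step 1): P = [2];  Q = [1]
  Insert 7 (step 2): P = [2, 7];  Q = [1, 2]
  Insert 3 (step 3): P = [2, 3] / [7];  Q = [1, 2] / [3]
  Insert 1 (step 4): P = [1, 3] / [2] / [7];  Q = [1, 2] / [3] / [4]
  Insert 6 (step 5): P = [1, 3, 6] / [2] / [7];  Q = [1, 2, 5] / [3] / [4]
  Insert 8 (step 6): P = [1, 3, 6, 8] / [2] / [7];  Q = [1, 2, 5, 6] / [3] / [4]
  Insert 5 (step 7): P = [1, 3, 5, 8] / [2, 6] / [7];  Q = [1, 2, 5, 6] / [3, 7] / [4]
  Insert 4 (step 8): P = [1, 3, 4, 8] / [2, 5] / [6] / [7];  Q = [1, 2, 5, 6] / [3, 7] / [4] / [8]
Final shape: (4, 2, 1, 1).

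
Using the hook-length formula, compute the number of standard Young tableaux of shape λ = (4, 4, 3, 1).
# SYT of shape (4, 4, 3, 1) = 2970

Hook-length formula: f^λ = n! / Π hook(c), product over all cells c of the Young diagram. For λ = (4, 4, 3, 1), n = 12 boxes. Hook lengths by row (left-to-right, top-to-bottom): [7, 5, 4, 2]; [6, 4, 3, 1]; [4, 2, 1]; [1]. Product of hooks = 161280. So f^λ = 12! / 161280 = 479001600 / 161280 = 2970.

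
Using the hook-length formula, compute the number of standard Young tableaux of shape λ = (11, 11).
# SYT of shape (11, 11) = 58786

Hook-length formula: f^λ = n! / Π hook(c), product over all cells c of the Young diagram. For λ = (11, 11), n = 22 boxes. Hook lengths by row (left-to-right, top-to-bottom): [12, 11, 10, 9, 8, 7, 6, 5, 4, 3, 2]; [11, 10, 9, 8, 7, 6, 5, 4, 3, 2, 1]. Product of hooks = 19120211066880000. So f^λ = 22! / 19120211066880000 = 1124000727777607680000 / 19120211066880000 = 58786.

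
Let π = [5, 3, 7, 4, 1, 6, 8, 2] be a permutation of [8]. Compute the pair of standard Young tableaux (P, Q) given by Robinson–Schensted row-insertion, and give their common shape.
P = [1, 2, 6, 8] / [3, 4] / [5, 7];  Q = [1, 3, 6, 7] / [2, 4] / [5, 8];  common shape = (4, 2, 2)

Row-insert the values π_1, π_2, … into P one at a time, bumping the leftmost entry strictly greater than the inserted value down to the next row. The recording tableau Q records, in position (i, j), the step at which that cell was added to P.
  Insert 5 (step 1): P = [5];  Q = [1]
  Insert 3 (step 2): P = [3] / [5];  Q = [1] / [2]
  Insert 7 (step 3): P = [3, 7] / [5];  Q = [1, 3] / [2]
  Insert 4 (step 4): P = [3, 4] / [5, 7];  Q = [1, 3] / [2, 4]
  Insert 1 (step 5): P = [1, 4] / [3, 7] / [5];  Q = [1, 3] / [2, 4] / [5]
  Insert 6 (step 6): P = [1, 4, 6] / [3, 7] / [5];  Q = [1, 3, 6] / [2, 4] / [5]
  Insert 8 (step 7): P = [1, 4, 6, 8] / [3, 7] / [5];  Q = [1, 3, 6, 7] / [2, 4] / [5]
  Insert 2 (step 8): P = [1, 2, 6, 8] / [3, 4] / [5, 7];  Q = [1, 3, 6, 7] / [2, 4] / [5, 8]
Final shape: (4, 2, 2).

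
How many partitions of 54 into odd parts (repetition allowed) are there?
p_odd(54) = 5718

Enumerate partitions using only odd parts via the recurrence o(n, m) = o(n, m−2) + o(n−m, m) over odd m, starting from the largest odd part ≤ n. This gives p_odd(54) = 5718. (Euler's theorem: equals the count of distinct-part partitions.)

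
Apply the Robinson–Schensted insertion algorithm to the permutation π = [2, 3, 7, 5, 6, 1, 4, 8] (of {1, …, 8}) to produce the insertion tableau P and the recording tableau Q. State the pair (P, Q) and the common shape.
P = [1, 3, 4, 6, 8] / [2, 5] / [7];  Q = [1, 2, 3, 5, 8] / [4, 7] / [6];  common shape = (5, 2, 1)

Row-insert the values π_1, π_2, … into P one at a time, bumping the leftmost entry strictly greater than the inserted value down to the next row. The recording tableau Q records, in position (i, j), the step at which that cell was added to P.
  Insert 2 (step 1): P = [2];  Q = [1]
  Insert 3 (step 2): P = [2, 3];  Q = [1, 2]
  Insert 7 (step 3): P = [2, 3, 7];  Q = [1, 2, 3]
  Insert 5 (step 4): P = [2, 3, 5] / [7];  Q = [1, 2, 3] / [4]
  Insert 6 (step 5): P = [2, 3, 5, 6] / [7];  Q = [1, 2, 3, 5] / [4]
  Insert 1 (step 6): P = [1, 3, 5, 6] / [2] / [7];  Q = [1, 2, 3, 5] / [4] / [6]
  Insert 4 (step 7): P = [1, 3, 4, 6] / [2, 5] / [7];  Q = [1, 2, 3, 5] / [4, 7] / [6]
  Insert 8 (step 8): P = [1, 3, 4, 6, 8] / [2, 5] / [7];  Q = [1, 2, 3, 5, 8] / [4, 7] / [6]
Final shape: (5, 2, 1).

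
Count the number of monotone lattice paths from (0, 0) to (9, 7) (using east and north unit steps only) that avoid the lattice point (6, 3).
Number of paths = 8500

Total paths from (0, 0) to (9, 7): C(16, 9) = 11440. Paths through (6, 3): (paths (0, 0) → (6, 3)) × (paths (6, 3) → (9, 7)) = C(9, 6) · C(7, 3) = 84 · 35 = 2940. Avoidance count = 11440 − 2940 = 8500.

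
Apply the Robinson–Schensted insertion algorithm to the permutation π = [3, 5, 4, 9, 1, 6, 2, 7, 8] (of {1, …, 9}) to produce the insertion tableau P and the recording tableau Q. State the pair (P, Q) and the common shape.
P = [1, 2, 6, 7, 8] / [3, 4] / [5, 9];  Q = [1, 2, 4, 8, 9] / [3, 6] / [5, 7];  common shape = (5, 2, 2)

Row-insert the values π_1, π_2, … into P one at a time, bumping the leftmost entry strictly greater than the inserted value down to the next row. The recording tableau Q records, in position (i, j), the step at which that cell was added to P.
  Insert 3 (step 1): P = [3];  Q = [1]
  Insert 5 (step 2): P = [3, 5];  Q = [1, 2]
  Insert 4 (step 3): P = [3, 4] / [5];  Q = [1, 2] / [3]
  Insert 9 (step 4): P = [3, 4, 9] / [5];  Q = [1, 2, 4] / [3]
  Insert 1 (step 5): P = [1, 4, 9] / [3] / [5];  Q = [1, 2, 4] / [3] / [5]
  Insert 6 (step 6): P = [1, 4, 6] / [3, 9] / [5];  Q = [1, 2, 4] / [3, 6] / [5]
  Insert 2 (step 7): P = [1, 2, 6] / [3, 4] / [5, 9];  Q = [1, 2, 4] / [3, 6] / [5, 7]
  Insert 7 (step 8): P = [1, 2, 6, 7] / [3, 4] / [5, 9];  Q = [1, 2, 4, 8] / [3, 6] / [5, 7]
  Insert 8 (step 9): P = [1, 2, 6, 7, 8] / [3, 4] / [5, 9];  Q = [1, 2, 4, 8, 9] / [3, 6] / [5, 7]
Final shape: (5, 2, 2).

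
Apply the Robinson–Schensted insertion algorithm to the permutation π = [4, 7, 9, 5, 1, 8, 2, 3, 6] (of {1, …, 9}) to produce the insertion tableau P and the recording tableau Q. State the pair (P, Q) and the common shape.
P = [1, 2, 3, 6] / [4, 5, 8] / [7, 9];  Q = [1, 2, 3, 9] / [4, 6, 8] / [5, 7];  common shape = (4, 3, 2)

Row-insert the values π_1, π_2, … into P one at a time, bumping the leftmost entry strictly greater than the inserted value down to the next row. The recording tableau Q records, in position (i, j), the step at which that cell was added to P.
  Insert 4 (step 1): P = [4];  Q = [1]
  Insert 7 (step 2): P = [4, 7];  Q = [1, 2]
  Insert 9 (step 3): P = [4, 7, 9];  Q = [1, 2, 3]
  Insert 5 (step 4): P = [4, 5, 9] / [7];  Q = [1, 2, 3] / [4]
  Insert 1 (step 5): P = [1, 5, 9] / [4] / [7];  Q = [1, 2, 3] / [4] / [5]
  Insert 8 (step 6): P = [1, 5, 8] / [4, 9] / [7];  Q = [1, 2, 3] / [4, 6] / [5]
  Insert 2 (step 7): P = [1, 2, 8] / [4, 5] / [7, 9];  Q = [1, 2, 3] / [4, 6] / [5, 7]
  Insert 3 (step 8): P = [1, 2, 3] / [4, 5, 8] / [7, 9];  Q = [1, 2, 3] / [4, 6, 8] / [5, 7]
  Insert 6 (step 9): P = [1, 2, 3, 6] / [4, 5, 8] / [7, 9];  Q = [1, 2, 3, 9] / [4, 6, 8] / [5, 7]
Final shape: (4, 3, 2).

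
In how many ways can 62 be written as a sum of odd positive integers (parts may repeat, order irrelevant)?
p_odd(62) = 13394

Enumerate partitions using only odd parts via the recurrence o(n, m) = o(n, m−2) + o(n−m, m) over odd m, starting from the largest odd part ≤ n. This gives p_odd(62) = 13394. (Euler's theorem: equals the count of distinct-part partitions.)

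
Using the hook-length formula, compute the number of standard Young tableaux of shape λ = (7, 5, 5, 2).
# SYT of shape (7, 5, 5, 2) = 8868288

Hook-length formula: f^λ = n! / Π hook(c), product over all cells c of the Young diagram. For λ = (7, 5, 5, 2), n = 19 boxes. Hook lengths by row (left-to-right, top-to-bottom): [10, 9, 7, 6, 5, 2, 1]; [7, 6, 4, 3, 2]; [6, 5, 3, 2, 1]; [2, 1]. Product of hooks = 13716864000. So f^λ = 19! / 13716864000 = 121645100408832000 / 13716864000 = 8868288.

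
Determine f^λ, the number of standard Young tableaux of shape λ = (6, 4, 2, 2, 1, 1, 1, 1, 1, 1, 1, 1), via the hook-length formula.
# SYT of shape (6, 4, 2, 2, 1, 1, 1, 1, 1, 1, 1, 1) = 166378212

Hook-length formula: f^λ = n! / Π hook(c), product over all cells c of the Young diagram. For λ = (6, 4, 2, 2, 1, 1, 1, 1, 1, 1, 1, 1), n = 22 boxes. Hook lengths by row (left-to-right, top-to-bottom): [17, 8, 5, 4, 2, 1]; [14, 5, 2, 1]; [11, 2]; [10, 1]; [8]; [7]; [6]; [5]; [4]; [3]; [2]; [1]. Product of hooks = 6755696640000. So f^λ = 22! / 6755696640000 = 1124000727777607680000 / 6755696640000 = 166378212.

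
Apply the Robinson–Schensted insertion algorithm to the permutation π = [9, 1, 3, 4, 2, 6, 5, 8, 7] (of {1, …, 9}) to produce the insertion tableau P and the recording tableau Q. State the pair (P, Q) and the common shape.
P = [1, 2, 4, 5, 7] / [3, 6, 8] / [9];  Q = [1, 3, 4, 6, 8] / [2, 7, 9] / [5];  common shape = (5, 3, 1)

Row-insert the values π_1, π_2, … into P one at a time, bumping the leftmost entry strictly greater than the inserted value down to the next row. The recording tableau Q records, in position (i, j), the step at which that cell was added to P.
  Insert 9 (step 1): P = [9];  Q = [1]
  Insert 1 (step 2): P = [1] / [9];  Q = [1] / [2]
  Insert 3 (step 3): P = [1, 3] / [9];  Q = [1, 3] / [2]
  Insert 4 (step 4): P = [1, 3, 4] / [9];  Q = [1, 3, 4] / [2]
  Insert 2 (step 5): P = [1, 2, 4] / [3] / [9];  Q = [1, 3, 4] / [2] / [5]
  Insert 6 (step 6): P = [1, 2, 4, 6] / [3] / [9];  Q = [1, 3, 4, 6] / [2] / [5]
  Insert 5 (step 7): P = [1, 2, 4, 5] / [3, 6] / [9];  Q = [1, 3, 4, 6] / [2, 7] / [5]
  Insert 8 (step 8): P = [1, 2, 4, 5, 8] / [3, 6] / [9];  Q = [1, 3, 4, 6, 8] / [2, 7] / [5]
  Insert 7 (step 9): P = [1, 2, 4, 5, 7] / [3, 6, 8] / [9];  Q = [1, 3, 4, 6, 8] / [2, 7, 9] / [5]
Final shape: (5, 3, 1).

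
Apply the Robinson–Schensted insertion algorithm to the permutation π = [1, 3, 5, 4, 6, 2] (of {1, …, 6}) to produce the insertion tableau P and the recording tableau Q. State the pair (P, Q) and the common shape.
P = [1, 2, 4, 6] / [3] / [5];  Q = [1, 2, 3, 5] / [4] / [6];  common shape = (4, 1, 1)

Row-insert the values π_1, π_2, … into P one at a time, bumping the leftmost entry strictly greater than the inserted value down to the next row. The recording tableau Q records, in position (i, j), the step at which that cell was added to P.
  Insert 1 (step 1): P = [1];  Q = [1]
  Insert 3 (step 2): P = [1, 3];  Q = [1, 2]
  Insert 5 (step 3): P = [1, 3, 5];  Q = [1, 2, 3]
  Insert 4 (step 4): P = [1, 3, 4] / [5];  Q = [1, 2, 3] / [4]
  Insert 6 (step 5): P = [1, 3, 4, 6] / [5];  Q = [1, 2, 3, 5] / [4]
  Insert 2 (step 6): P = [1, 2, 4, 6] / [3] / [5];  Q = [1, 2, 3, 5] / [4] / [6]
Final shape: (4, 1, 1).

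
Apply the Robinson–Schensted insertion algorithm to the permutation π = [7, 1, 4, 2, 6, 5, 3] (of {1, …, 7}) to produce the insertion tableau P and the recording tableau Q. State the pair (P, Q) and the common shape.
P = [1, 2, 3] / [4, 5] / [6] / [7];  Q = [1, 3, 5] / [2, 6] / [4] / [7];  common shape = (3, 2, 1, 1)

Row-insert the values π_1, π_2, … into P one at a time, bumping the leftmost entry strictly greater than the inserted value down to the next row. The recording tableau Q records, in position (i, j), the step at which that cell was added to P.
  Insert 7 (step 1): P = [7];  Q = [1]
  Insert 1 (step 2): P = [1] / [7];  Q = [1] / [2]
  Insert 4 (step 3): P = [1, 4] / [7];  Q = [1, 3] / [2]
  Insert 2 (step 4): P = [1, 2] / [4] / [7];  Q = [1, 3] / [2] / [4]
  Insert 6 (step 5): P = [1, 2, 6] / [4] / [7];  Q = [1, 3, 5] / [2] / [4]
  Insert 5 (step 6): P = [1, 2, 5] / [4, 6] / [7];  Q = [1, 3, 5] / [2, 6] / [4]
  Insert 3 (step 7): P = [1, 2, 3] / [4, 5] / [6] / [7];  Q = [1, 3, 5] / [2, 6] / [4] / [7]
Final shape: (3, 2, 1, 1).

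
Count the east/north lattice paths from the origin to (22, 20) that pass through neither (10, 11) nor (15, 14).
Number of paths = 310921558116

Inclusion–exclusion. Total paths: C(42, 22) = 513791607420. Through P₁: C(21, 10)·C(21, 12) = 103673813880. Through P₂: C(29, 15)·C(13, 7) = 133090832160. Since P₁ is strictly southwest of P₂, a monotone path through both must visit P₁ then P₂; paths through both = C(21, 10)·C(8, 5)·C(13, 7) = 33894596736. Avoid both = 513791607420 − 103673813880 − 133090832160 + 33894596736 = 310921558116.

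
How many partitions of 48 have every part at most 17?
p(48, parts ≤ 17) = 119009

Use the recurrence p(n, m) = p(n, m−1) + p(n−m, m): either the largest part is < m (count p(n, m−1)) or the largest part is exactly m (remove one copy of m, count p(n−m, m)). With p(0, ·) = 1 this gives p(48, parts ≤ 17) = 119009. (By conjugating Young diagrams, this also counts partitions of 48 into at most 17 parts.)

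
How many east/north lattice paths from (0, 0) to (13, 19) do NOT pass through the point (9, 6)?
Number of paths = 335461700

Total paths from (0, 0) to (13, 19): C(32, 13) = 347373600. Paths through (9, 6): (paths (0, 0) → (9, 6)) × (paths (9, 6) → (13, 19)) = C(15, 9) · C(17, 4) = 5005 · 2380 = 11911900. Avoidance count = 347373600 − 11911900 = 335461700.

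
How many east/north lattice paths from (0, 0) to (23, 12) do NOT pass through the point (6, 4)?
Number of paths = 607321050

Total paths from (0, 0) to (23, 12): C(35, 23) = 834451800. Paths through (6, 4): (paths (0, 0) → (6, 4)) × (paths (6, 4) → (23, 12)) = C(10, 6) · C(25, 17) = 210 · 1081575 = 227130750. Avoidance count = 834451800 − 227130750 = 607321050.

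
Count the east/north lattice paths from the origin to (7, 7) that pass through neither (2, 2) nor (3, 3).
Number of paths = 1360

Inclusion–exclusion. Total paths: C(14, 7) = 3432. Through P₁: C(4, 2)·C(10, 5) = 1512. Through P₂: C(6, 3)·C(8, 4) = 1400. Since P₁ is strictly southwest of P₂, a monotone path through both must visit P₁ then P₂; paths through both = C(4, 2)·C(2, 1)·C(8, 4) = 840. Avoid both = 3432 − 1512 − 1400 + 840 = 1360.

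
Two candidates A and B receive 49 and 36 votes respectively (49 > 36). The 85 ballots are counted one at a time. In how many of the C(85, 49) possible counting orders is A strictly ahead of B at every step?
Strict-lead orderings = 190408927686694701286770

Total orderings of the 85 votes with 49 for A: C(85, 49) = 1244981450259157662259650. By the Bertrand ballot formula (Cycle Lemma / reflection principle), the number of orderings in which A is strictly ahead of B throughout is (p − q)/(p + q) · C(p + q, p) = (49 − 36)/(49 + 36) · 1244981450259157662259650 = 190408927686694701286770.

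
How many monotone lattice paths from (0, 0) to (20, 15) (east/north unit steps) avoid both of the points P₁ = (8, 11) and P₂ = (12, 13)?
Number of paths = 2927388270

Inclusion–exclusion. Total paths: C(35, 20) = 3247943160. Through P₁: C(19, 8)·C(16, 12) = 137559240. Through P₂: C(25, 12)·C(10, 8) = 234013500. Since P₁ is strictly southwest of P₂, a monotone path through both must visit P₁ then P₂; paths through both = C(19, 8)·C(6, 4)·C(10, 8) = 51017850. Avoid both = 3247943160 − 137559240 − 234013500 + 51017850 = 2927388270.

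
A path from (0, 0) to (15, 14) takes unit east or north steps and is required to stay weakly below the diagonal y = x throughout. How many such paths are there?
Number of paths = 9694845

By the reflection principle (André's argument), the number of monotone paths to (15, 14) with n ≤ m that never go above y = x is C(29, 15) − C(29, 16) = 77558760 − 67863915 = 9694845.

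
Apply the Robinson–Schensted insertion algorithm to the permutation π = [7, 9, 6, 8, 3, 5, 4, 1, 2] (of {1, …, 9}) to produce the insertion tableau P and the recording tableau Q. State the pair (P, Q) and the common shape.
P = [1, 2] / [3, 4] / [5, 8] / [6, 9] / [7];  Q = [1, 2] / [3, 4] / [5, 6] / [7, 9] / [8];  common shape = (2, 2, 2, 2, 1)

Row-insert the values π_1, π_2, … into P one at a time, bumping the leftmost entry strictly greater than the inserted value down to the next row. The recording tableau Q records, in position (i, j), the step at which that cell was added to P.
  Insert 7 (step 1): P = [7];  Q = [1]
  Insert 9 (step 2): P = [7, 9];  Q = [1, 2]
  Insert 6 (step 3): P = [6, 9] / [7];  Q = [1, 2] / [3]
  Insert 8 (step 4): P = [6, 8] / [7, 9];  Q = [1, 2] / [3, 4]
  Insert 3 (step 5): P = [3, 8] / [6, 9] / [7];  Q = [1, 2] / [3, 4] / [5]
  Insert 5 (step 6): P = [3, 5] / [6, 8] / [7, 9];  Q = [1, 2] / [3, 4] / [5, 6]
  Insert 4 (step 7): P = [3, 4] / [5, 8] / [6, 9] / [7];  Q = [1, 2] / [3, 4] / [5, 6] / [7]
  Insert 1 (step 8): P = [1, 4] / [3, 8] / [5, 9] / [6] / [7];  Q = [1, 2] / [3, 4] / [5, 6] / [7] / [8]
  Insert 2 (step 9): P = [1, 2] / [3, 4] / [5, 8] / [6, 9] / [7];  Q = [1, 2] / [3, 4] / [5, 6] / [7, 9] / [8]
Final shape: (2, 2, 2, 2, 1).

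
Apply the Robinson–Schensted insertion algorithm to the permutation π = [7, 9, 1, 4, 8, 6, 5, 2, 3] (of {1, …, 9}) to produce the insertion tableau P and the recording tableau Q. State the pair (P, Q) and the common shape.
P = [1, 2, 3] / [4, 5] / [6, 8] / [7] / [9];  Q = [1, 2, 5] / [3, 4] / [6, 9] / [7] / [8];  common shape = (3, 2, 2, 1, 1)

Row-insert the values π_1, π_2, … into P one at a time, bumping the leftmost entry strictly greater than the inserted value down to the next row. The recording tableau Q records, in position (i, j), the step at which that cell was added to P.
  Insert 7 (step 1): P = [7];  Q = [1]
  Insert 9 (step 2): P = [7, 9];  Q = [1, 2]
  Insert 1 (step 3): P = [1, 9] / [7];  Q = [1, 2] / [3]
  Insert 4 (step 4): P = [1, 4] / [7, 9];  Q = [1, 2] / [3, 4]
  Insert 8 (step 5): P = [1, 4, 8] / [7, 9];  Q = [1, 2, 5] / [3, 4]
  Insert 6 (step 6): P = [1, 4, 6] / [7, 8] / [9];  Q = [1, 2, 5] / [3, 4] / [6]
  Insert 5 (step 7): P = [1, 4, 5] / [6, 8] / [7] / [9];  Q = [1, 2, 5] / [3, 4] / [6] / [7]
  Insert 2 (step 8): P = [1, 2, 5] / [4, 8] / [6] / [7] / [9];  Q = [1, 2, 5] / [3, 4] / [6] / [7] / [8]
  Insert 3 (step 9): P = [1, 2, 3] / [4, 5] / [6, 8] / [7] / [9];  Q = [1, 2, 5] / [3, 4] / [6, 9] / [7] / [8]
Final shape: (3, 2, 2, 1, 1).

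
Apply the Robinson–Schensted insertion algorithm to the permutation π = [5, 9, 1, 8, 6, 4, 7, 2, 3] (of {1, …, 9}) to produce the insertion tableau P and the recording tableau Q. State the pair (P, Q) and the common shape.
P = [1, 2, 3] / [4, 6, 7] / [5] / [8] / [9];  Q = [1, 2, 7] / [3, 4, 9] / [5] / [6] / [8];  common shape = (3, 3, 1, 1, 1)

Row-insert the values π_1, π_2, … into P one at a time, bumping the leftmost entry strictly greater than the inserted value down to the next row. The recording tableau Q records, in position (i, j), the step at which that cell was added to P.
  Insert 5 (step 1): P = [5];  Q = [1]
  Insert 9 (step 2): P = [5, 9];  Q = [1, 2]
  Insert 1 (step 3): P = [1, 9] / [5];  Q = [1, 2] / [3]
  Insert 8 (step 4): P = [1, 8] / [5, 9];  Q = [1, 2] / [3, 4]
  Insert 6 (step 5): P = [1, 6] / [5, 8] / [9];  Q = [1, 2] / [3, 4] / [5]
  Insert 4 (step 6): P = [1, 4] / [5, 6] / [8] / [9];  Q = [1, 2] / [3, 4] / [5] / [6]
  Insert 7 (step 7): P = [1, 4, 7] / [5, 6] / [8] / [9];  Q = [1, 2, 7] / [3, 4] / [5] / [6]
  Insert 2 (step 8): P = [1, 2, 7] / [4, 6] / [5] / [8] / [9];  Q = [1, 2, 7] / [3, 4] / [5] / [6] / [8]
  Insert 3 (step 9): P = [1, 2, 3] / [4, 6, 7] / [5] / [8] / [9];  Q = [1, 2, 7] / [3, 4, 9] / [5] / [6] / [8]
Final shape: (3, 3, 1, 1, 1).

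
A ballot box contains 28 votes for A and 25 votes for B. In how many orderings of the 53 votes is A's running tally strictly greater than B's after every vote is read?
Strict-lead orderings = 51166197843852

Total orderings of the 53 votes with 28 for A: C(53, 28) = 903936161908052. By the Bertrand ballot formula (Cycle Lemma / reflection principle), the number of orderings in which A is strictly ahead of B throughout is (p − q)/(p + q) · C(p + q, p) = (28 − 25)/(28 + 25) · 903936161908052 = 51166197843852.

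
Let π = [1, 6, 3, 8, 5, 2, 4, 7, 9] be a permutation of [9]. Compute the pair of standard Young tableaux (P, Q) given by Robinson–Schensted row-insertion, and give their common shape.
P = [1, 2, 4, 7, 9] / [3, 5] / [6, 8];  Q = [1, 2, 4, 8, 9] / [3, 5] / [6, 7];  common shape = (5, 2, 2)

Row-insert the values π_1, π_2, … into P one at a time, bumping the leftmost entry strictly greater than the inserted value down to the next row. The recording tableau Q records, in position (i, j), the step at which that cell was added to P.
  Insert 1 (step 1): P = [1];  Q = [1]
  Insert 6 (step 2): P = [1, 6];  Q = [1, 2]
  Insert 3 (step 3): P = [1, 3] / [6];  Q = [1, 2] / [3]
  Insert 8 (step 4): P = [1, 3, 8] / [6];  Q = [1, 2, 4] / [3]
  Insert 5 (step 5): P = [1, 3, 5] / [6, 8];  Q = [1, 2, 4] / [3, 5]
  Insert 2 (step 6): P = [1, 2, 5] / [3, 8] / [6];  Q = [1, 2, 4] / [3, 5] / [6]
  Insert 4 (step 7): P = [1, 2, 4] / [3, 5] / [6, 8];  Q = [1, 2, 4] / [3, 5] / [6, 7]
  Insert 7 (step 8): P = [1, 2, 4, 7] / [3, 5] / [6, 8];  Q = [1, 2, 4, 8] / [3, 5] / [6, 7]
  Insert 9 (step 9): P = [1, 2, 4, 7, 9] / [3, 5] / [6, 8];  Q = [1, 2, 4, 8, 9] / [3, 5] / [6, 7]
Final shape: (5, 2, 2).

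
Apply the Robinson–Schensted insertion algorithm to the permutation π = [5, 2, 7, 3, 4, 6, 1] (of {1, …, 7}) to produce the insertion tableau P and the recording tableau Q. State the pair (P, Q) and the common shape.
P = [1, 3, 4, 6] / [2, 7] / [5];  Q = [1, 3, 5, 6] / [2, 4] / [7];  common shape = (4, 2, 1)

Row-insert the values π_1, π_2, … into P one at a time, bumping the leftmost entry strictly greater than the inserted value down to the next row. The recording tableau Q records, in position (i, j), the step at which that cell was added to P.
  Insert 5 (step 1): P = [5];  Q = [1]
  Insert 2 (step 2): P = [2] / [5];  Q = [1] / [2]
  Insert 7 (step 3): P = [2, 7] / [5];  Q = [1, 3] / [2]
  Insert 3 (step 4): P = [2, 3] / [5, 7];  Q = [1, 3] / [2, 4]
  Insert 4 (step 5): P = [2, 3, 4] / [5, 7];  Q = [1, 3, 5] / [2, 4]
  Insert 6 (step 6): P = [2, 3, 4, 6] / [5, 7];  Q = [1, 3, 5, 6] / [2, 4]
  Insert 1 (step 7): P = [1, 3, 4, 6] / [2, 7] / [5];  Q = [1, 3, 5, 6] / [2, 4] / [7]
Final shape: (4, 2, 1).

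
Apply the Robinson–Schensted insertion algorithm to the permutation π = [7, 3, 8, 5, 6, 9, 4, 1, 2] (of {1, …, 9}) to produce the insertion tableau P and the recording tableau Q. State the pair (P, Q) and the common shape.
P = [1, 2, 6, 9] / [3, 4] / [5, 8] / [7];  Q = [1, 3, 5, 6] / [2, 4] / [7, 9] / [8];  common shape = (4, 2, 2, 1)

Row-insert the values π_1, π_2, … into P one at a time, bumping the leftmost entry strictly greater than the inserted value down to the next row. The recording tableau Q records, in position (i, j), the step at which that cell was added to P.
  Insert 7 (step 1): P = [7];  Q = [1]
  Insert 3 (step 2): P = [3] / [7];  Q = [1] / [2]
  Insert 8 (step 3): P = [3, 8] / [7];  Q = [1, 3] / [2]
  Insert 5 (step 4): P = [3, 5] / [7, 8];  Q = [1, 3] / [2, 4]
  Insert 6 (step 5): P = [3, 5, 6] / [7, 8];  Q = [1, 3, 5] / [2, 4]
  Insert 9 (step 6): P = [3, 5, 6, 9] / [7, 8];  Q = [1, 3, 5, 6] / [2, 4]
  Insert 4 (step 7): P = [3, 4, 6, 9] / [5, 8] / [7];  Q = [1, 3, 5, 6] / [2, 4] / [7]
  Insert 1 (step 8): P = [1, 4, 6, 9] / [3, 8] / [5] / [7];  Q = [1, 3, 5, 6] / [2, 4] / [7] / [8]
  Insert 2 (step 9): P = [1, 2, 6, 9] / [3, 4] / [5, 8] / [7];  Q = [1, 3, 5, 6] / [2, 4] / [7, 9] / [8]
Final shape: (4, 2, 2, 1).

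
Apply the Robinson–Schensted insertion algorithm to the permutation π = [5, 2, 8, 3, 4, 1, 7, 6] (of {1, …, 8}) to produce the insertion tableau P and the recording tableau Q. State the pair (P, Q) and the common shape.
P = [1, 3, 4, 6] / [2, 7] / [5, 8];  Q = [1, 3, 5, 7] / [2, 4] / [6, 8];  common shape = (4, 2, 2)

Row-insert the values π_1, π_2, … into P one at a time, bumping the leftmost entry strictly greater than the inserted value down to the next row. The recording tableau Q records, in position (i, j), the step at which that cell was added to P.
  Insert 5 (step 1): P = [5];  Q = [1]
  Insert 2 (step 2): P = [2] / [5];  Q = [1] / [2]
  Insert 8 (step 3): P = [2, 8] / [5];  Q = [1, 3] / [2]
  Insert 3 (step 4): P = [2, 3] / [5, 8];  Q = [1, 3] / [2, 4]
  Insert 4 (step 5): P = [2, 3, 4] / [5, 8];  Q = [1, 3, 5] / [2, 4]
  Insert 1 (step 6): P = [1, 3, 4] / [2, 8] / [5];  Q = [1, 3, 5] / [2, 4] / [6]
  Insert 7 (step 7): P = [1, 3, 4, 7] / [2, 8] / [5];  Q = [1, 3, 5, 7] / [2, 4] / [6]
  Insert 6 (step 8): P = [1, 3, 4, 6] / [2, 7] / [5, 8];  Q = [1, 3, 5, 7] / [2, 4] / [6, 8]
Final shape: (4, 2, 2).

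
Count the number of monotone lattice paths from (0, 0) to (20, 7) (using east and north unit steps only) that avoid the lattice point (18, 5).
Number of paths = 686136

Total paths from (0, 0) to (20, 7): C(27, 20) = 888030. Paths through (18, 5): (paths (0, 0) → (18, 5)) × (paths (18, 5) → (20, 7)) = C(23, 18) · C(4, 2) = 33649 · 6 = 201894. Avoidance count = 888030 − 201894 = 686136.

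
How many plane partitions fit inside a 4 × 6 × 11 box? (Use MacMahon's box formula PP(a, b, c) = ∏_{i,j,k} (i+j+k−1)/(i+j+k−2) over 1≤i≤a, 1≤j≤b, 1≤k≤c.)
PP(4, 6, 11) = 14675134144320

Evaluate the triple product over i = 1..4, j = 1..6, k = 1..11. The factors are (2/1) · (3/2) · (4/3) · (5/4) · (6/5) · (7/6) · (8/7) · (9/8) · … (264 factors total). The numerators and denominators telescope so the product is an integer; carrying out the multiplication exactly gives PP(4, 6, 11) = 14675134144320.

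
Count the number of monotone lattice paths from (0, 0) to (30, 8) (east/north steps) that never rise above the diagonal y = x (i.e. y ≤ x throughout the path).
Number of paths = 36283236

By the reflection principle (André's argument), the number of monotone paths to (30, 8) with n ≤ m that never go above y = x is C(38, 30) − C(38, 31) = 48903492 − 12620256 = 36283236.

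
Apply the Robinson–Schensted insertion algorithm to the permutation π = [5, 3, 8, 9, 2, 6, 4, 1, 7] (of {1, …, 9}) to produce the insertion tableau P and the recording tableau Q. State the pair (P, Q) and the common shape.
P = [1, 4, 7] / [2, 6, 9] / [3, 8] / [5];  Q = [1, 3, 4] / [2, 6, 9] / [5, 7] / [8];  common shape = (3, 3, 2, 1)

Row-insert the values π_1, π_2, … into P one at a time, bumping the leftmost entry strictly greater than the inserted value down to the next row. The recording tableau Q records, in position (i, j), the step at which that cell was added to P.
  Insert 5 (step 1): P = [5];  Q = [1]
  Insert 3 (step 2): P = [3] / [5];  Q = [1] / [2]
  Insert 8 (step 3): P = [3, 8] / [5];  Q = [1, 3] / [2]
  Insert 9 (step 4): P = [3, 8, 9] / [5];  Q = [1, 3, 4] / [2]
  Insert 2 (step 5): P = [2, 8, 9] / [3] / [5];  Q = [1, 3, 4] / [2] / [5]
  Insert 6 (step 6): P = [2, 6, 9] / [3, 8] / [5];  Q = [1, 3, 4] / [2, 6] / [5]
  Insert 4 (step 7): P = [2, 4, 9] / [3, 6] / [5, 8];  Q = [1, 3, 4] / [2, 6] / [5, 7]
  Insert 1 (step 8): P = [1, 4, 9] / [2, 6] / [3, 8] / [5];  Q = [1, 3, 4] / [2, 6] / [5, 7] / [8]
  Insert 7 (step 9): P = [1, 4, 7] / [2, 6, 9] / [3, 8] / [5];  Q = [1, 3, 4] / [2, 6, 9] / [5, 7] / [8]
Final shape: (3, 3, 2, 1).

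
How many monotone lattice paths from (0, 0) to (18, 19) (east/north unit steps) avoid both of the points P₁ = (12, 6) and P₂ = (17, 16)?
Number of paths = 12724731780

Inclusion–exclusion. Total paths: C(37, 18) = 17672631900. Through P₁: C(18, 12)·C(19, 6) = 503678448. Through P₂: C(33, 17)·C(4, 1) = 4667212440. Since P₁ is strictly southwest of P₂, a monotone path through both must visit P₁ then P₂; paths through both = C(18, 12)·C(15, 5)·C(4, 1) = 222990768. Avoid both = 17672631900 − 503678448 − 4667212440 + 222990768 = 12724731780.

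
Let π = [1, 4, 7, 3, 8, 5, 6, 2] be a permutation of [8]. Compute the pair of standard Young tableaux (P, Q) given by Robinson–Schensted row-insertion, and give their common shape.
P = [1, 2, 5, 6] / [3, 7, 8] / [4];  Q = [1, 2, 3, 5] / [4, 6, 7] / [8];  common shape = (4, 3, 1)

Row-insert the values π_1, π_2, … into P one at a time, bumping the leftmost entry strictly greater than the inserted value down to the next row. The recording tableau Q records, in position (i, j), the step at which that cell was added to P.
  Insert 1 (step 1): P = [1];  Q = [1]
  Insert 4 (step 2): P = [1, 4];  Q = [1, 2]
  Insert 7 (step 3): P = [1, 4, 7];  Q = [1, 2, 3]
  Insert 3 (step 4): P = [1, 3, 7] / [4];  Q = [1, 2, 3] / [4]
  Insert 8 (step 5): P = [1, 3, 7, 8] / [4];  Q = [1, 2, 3, 5] / [4]
  Insert 5 (step 6): P = [1, 3, 5, 8] / [4, 7];  Q = [1, 2, 3, 5] / [4, 6]
  Insert 6 (step 7): P = [1, 3, 5, 6] / [4, 7, 8];  Q = [1, 2, 3, 5] / [4, 6, 7]
  Insert 2 (step 8): P = [1, 2, 5, 6] / [3, 7, 8] / [4];  Q = [1, 2, 3, 5] / [4, 6, 7] / [8]
Final shape: (4, 3, 1).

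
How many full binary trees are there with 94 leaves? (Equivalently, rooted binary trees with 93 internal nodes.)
C_93 = 60960876535340415751462563580829648891969728907438000

These full binary trees are counted by the Catalan number C_n = (1/(n + 1)) · C(2n, n). For n = 93: C_93 = (1/94) · C(186, 93) = 5730322394321999080637480976597986995845154517299172000/94 = 60960876535340415751462563580829648891969728907438000.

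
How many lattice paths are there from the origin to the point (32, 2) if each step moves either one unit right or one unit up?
Number of paths = 561

A monotone lattice path from (0, 0) to (32, 2) consists of 32 east steps and 2 north steps in some order, so it is determined by which 32 of the 34 steps are east. The count is C(34, 32) = 561.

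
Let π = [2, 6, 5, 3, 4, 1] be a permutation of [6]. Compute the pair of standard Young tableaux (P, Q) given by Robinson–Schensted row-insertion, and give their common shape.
P = [1, 3, 4] / [2] / [5] / [6];  Q = [1, 2, 5] / [3] / [4] / [6];  common shape = (3, 1, 1, 1)

Row-insert the values π_1, π_2, … into P one at a time, bumping the leftmost entry strictly greater than the inserted value down to the next row. The recording tableau Q records, in position (i, j), the step at which that cell was added to P.
  Insert 2 (step 1): P = [2];  Q = [1]
  Insert 6 (step 2): P = [2, 6];  Q = [1, 2]
  Insert 5 (step 3): P = [2, 5] / [6];  Q = [1, 2] / [3]
  Insert 3 (step 4): P = [2, 3] / [5] / [6];  Q = [1, 2] / [3] / [4]
  Insert 4 (step 5): P = [2, 3, 4] / [5] / [6];  Q = [1, 2, 5] / [3] / [4]
  Insert 1 (step 6): P = [1, 3, 4] / [2] / [5] / [6];  Q = [1, 2, 5] / [3] / [4] / [6]
Final shape: (3, 1, 1, 1).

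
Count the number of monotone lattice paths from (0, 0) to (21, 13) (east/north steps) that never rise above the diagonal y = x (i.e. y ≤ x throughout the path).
Number of paths = 379629720

By the reflection principle (André's argument), the number of monotone paths to (21, 13) with n ≤ m that never go above y = x is C(34, 21) − C(34, 22) = 927983760 − 548354040 = 379629720.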